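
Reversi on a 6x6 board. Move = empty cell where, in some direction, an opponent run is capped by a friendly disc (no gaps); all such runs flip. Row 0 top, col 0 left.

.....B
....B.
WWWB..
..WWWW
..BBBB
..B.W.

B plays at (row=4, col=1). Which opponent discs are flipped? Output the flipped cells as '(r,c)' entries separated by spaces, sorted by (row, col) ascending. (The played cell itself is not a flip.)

Dir NW: first cell '.' (not opp) -> no flip
Dir N: first cell '.' (not opp) -> no flip
Dir NE: opp run (3,2) capped by B -> flip
Dir W: first cell '.' (not opp) -> no flip
Dir E: first cell 'B' (not opp) -> no flip
Dir SW: first cell '.' (not opp) -> no flip
Dir S: first cell '.' (not opp) -> no flip
Dir SE: first cell 'B' (not opp) -> no flip

Answer: (3,2)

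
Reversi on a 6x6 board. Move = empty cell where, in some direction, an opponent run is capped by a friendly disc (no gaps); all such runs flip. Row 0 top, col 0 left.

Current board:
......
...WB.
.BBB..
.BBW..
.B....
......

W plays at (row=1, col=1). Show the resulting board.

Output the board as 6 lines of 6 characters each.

Answer: ......
.W.WB.
.BWB..
.BBW..
.B....
......

Derivation:
Place W at (1,1); scan 8 dirs for brackets.
Dir NW: first cell '.' (not opp) -> no flip
Dir N: first cell '.' (not opp) -> no flip
Dir NE: first cell '.' (not opp) -> no flip
Dir W: first cell '.' (not opp) -> no flip
Dir E: first cell '.' (not opp) -> no flip
Dir SW: first cell '.' (not opp) -> no flip
Dir S: opp run (2,1) (3,1) (4,1), next='.' -> no flip
Dir SE: opp run (2,2) capped by W -> flip
All flips: (2,2)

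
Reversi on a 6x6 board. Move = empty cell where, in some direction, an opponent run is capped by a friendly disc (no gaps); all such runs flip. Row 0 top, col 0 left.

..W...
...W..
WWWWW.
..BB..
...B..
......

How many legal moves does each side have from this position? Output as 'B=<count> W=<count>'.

Answer: B=6 W=5

Derivation:
-- B to move --
(0,1): no bracket -> illegal
(0,3): flips 2 -> legal
(0,4): no bracket -> illegal
(1,0): flips 1 -> legal
(1,1): flips 1 -> legal
(1,2): flips 1 -> legal
(1,4): flips 1 -> legal
(1,5): flips 1 -> legal
(2,5): no bracket -> illegal
(3,0): no bracket -> illegal
(3,1): no bracket -> illegal
(3,4): no bracket -> illegal
(3,5): no bracket -> illegal
B mobility = 6
-- W to move --
(3,1): no bracket -> illegal
(3,4): no bracket -> illegal
(4,1): flips 1 -> legal
(4,2): flips 2 -> legal
(4,4): flips 1 -> legal
(5,2): no bracket -> illegal
(5,3): flips 2 -> legal
(5,4): flips 2 -> legal
W mobility = 5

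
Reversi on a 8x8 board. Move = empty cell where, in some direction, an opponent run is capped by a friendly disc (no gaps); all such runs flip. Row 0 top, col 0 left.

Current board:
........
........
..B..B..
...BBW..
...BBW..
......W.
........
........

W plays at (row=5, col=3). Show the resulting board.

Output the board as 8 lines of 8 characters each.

Answer: ........
........
..B..B..
...BBW..
...BWW..
...W..W.
........
........

Derivation:
Place W at (5,3); scan 8 dirs for brackets.
Dir NW: first cell '.' (not opp) -> no flip
Dir N: opp run (4,3) (3,3), next='.' -> no flip
Dir NE: opp run (4,4) capped by W -> flip
Dir W: first cell '.' (not opp) -> no flip
Dir E: first cell '.' (not opp) -> no flip
Dir SW: first cell '.' (not opp) -> no flip
Dir S: first cell '.' (not opp) -> no flip
Dir SE: first cell '.' (not opp) -> no flip
All flips: (4,4)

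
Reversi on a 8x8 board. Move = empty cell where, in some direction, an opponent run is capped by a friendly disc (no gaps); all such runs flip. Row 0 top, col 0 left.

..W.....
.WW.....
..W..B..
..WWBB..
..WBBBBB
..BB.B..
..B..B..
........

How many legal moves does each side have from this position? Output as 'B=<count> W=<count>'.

Answer: B=5 W=6

Derivation:
-- B to move --
(0,0): flips 3 -> legal
(0,1): no bracket -> illegal
(0,3): no bracket -> illegal
(1,0): no bracket -> illegal
(1,3): no bracket -> illegal
(2,0): no bracket -> illegal
(2,1): flips 1 -> legal
(2,3): flips 1 -> legal
(2,4): no bracket -> illegal
(3,1): flips 3 -> legal
(4,1): flips 1 -> legal
(5,1): no bracket -> illegal
B mobility = 5
-- W to move --
(1,4): no bracket -> illegal
(1,5): no bracket -> illegal
(1,6): no bracket -> illegal
(2,3): no bracket -> illegal
(2,4): no bracket -> illegal
(2,6): no bracket -> illegal
(3,6): flips 2 -> legal
(3,7): no bracket -> illegal
(4,1): no bracket -> illegal
(5,1): no bracket -> illegal
(5,4): flips 1 -> legal
(5,6): no bracket -> illegal
(5,7): no bracket -> illegal
(6,1): no bracket -> illegal
(6,3): flips 2 -> legal
(6,4): flips 1 -> legal
(6,6): flips 2 -> legal
(7,1): no bracket -> illegal
(7,2): flips 2 -> legal
(7,3): no bracket -> illegal
(7,4): no bracket -> illegal
(7,5): no bracket -> illegal
(7,6): no bracket -> illegal
W mobility = 6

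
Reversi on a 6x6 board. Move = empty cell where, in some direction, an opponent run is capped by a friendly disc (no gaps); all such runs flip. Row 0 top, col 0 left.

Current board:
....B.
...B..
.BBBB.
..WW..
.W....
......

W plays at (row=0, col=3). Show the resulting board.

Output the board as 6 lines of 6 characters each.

Answer: ...WB.
...W..
.BBWB.
..WW..
.W....
......

Derivation:
Place W at (0,3); scan 8 dirs for brackets.
Dir NW: edge -> no flip
Dir N: edge -> no flip
Dir NE: edge -> no flip
Dir W: first cell '.' (not opp) -> no flip
Dir E: opp run (0,4), next='.' -> no flip
Dir SW: first cell '.' (not opp) -> no flip
Dir S: opp run (1,3) (2,3) capped by W -> flip
Dir SE: first cell '.' (not opp) -> no flip
All flips: (1,3) (2,3)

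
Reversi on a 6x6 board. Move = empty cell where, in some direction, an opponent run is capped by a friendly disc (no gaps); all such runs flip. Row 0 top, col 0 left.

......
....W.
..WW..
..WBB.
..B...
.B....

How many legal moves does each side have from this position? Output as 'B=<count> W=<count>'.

Answer: B=4 W=5

Derivation:
-- B to move --
(0,3): no bracket -> illegal
(0,4): no bracket -> illegal
(0,5): no bracket -> illegal
(1,1): flips 1 -> legal
(1,2): flips 3 -> legal
(1,3): flips 1 -> legal
(1,5): no bracket -> illegal
(2,1): no bracket -> illegal
(2,4): no bracket -> illegal
(2,5): no bracket -> illegal
(3,1): flips 1 -> legal
(4,1): no bracket -> illegal
(4,3): no bracket -> illegal
B mobility = 4
-- W to move --
(2,4): no bracket -> illegal
(2,5): no bracket -> illegal
(3,1): no bracket -> illegal
(3,5): flips 2 -> legal
(4,0): no bracket -> illegal
(4,1): no bracket -> illegal
(4,3): flips 1 -> legal
(4,4): flips 1 -> legal
(4,5): flips 1 -> legal
(5,0): no bracket -> illegal
(5,2): flips 1 -> legal
(5,3): no bracket -> illegal
W mobility = 5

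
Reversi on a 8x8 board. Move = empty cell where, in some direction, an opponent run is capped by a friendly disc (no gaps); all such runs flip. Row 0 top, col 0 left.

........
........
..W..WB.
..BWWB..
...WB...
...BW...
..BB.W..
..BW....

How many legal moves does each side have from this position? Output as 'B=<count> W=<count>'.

-- B to move --
(1,1): flips 2 -> legal
(1,2): flips 1 -> legal
(1,3): no bracket -> illegal
(1,4): no bracket -> illegal
(1,5): flips 1 -> legal
(1,6): no bracket -> illegal
(2,1): no bracket -> illegal
(2,3): flips 2 -> legal
(2,4): flips 2 -> legal
(3,1): no bracket -> illegal
(3,6): no bracket -> illegal
(4,2): flips 1 -> legal
(4,5): flips 1 -> legal
(5,2): no bracket -> illegal
(5,5): flips 1 -> legal
(5,6): no bracket -> illegal
(6,4): flips 1 -> legal
(6,6): no bracket -> illegal
(7,4): flips 1 -> legal
(7,5): no bracket -> illegal
(7,6): flips 3 -> legal
B mobility = 11
-- W to move --
(1,5): no bracket -> illegal
(1,6): no bracket -> illegal
(1,7): no bracket -> illegal
(2,1): flips 1 -> legal
(2,3): no bracket -> illegal
(2,4): no bracket -> illegal
(2,7): flips 1 -> legal
(3,1): flips 1 -> legal
(3,6): flips 1 -> legal
(3,7): no bracket -> illegal
(4,1): no bracket -> illegal
(4,2): flips 1 -> legal
(4,5): flips 2 -> legal
(4,6): no bracket -> illegal
(5,1): flips 1 -> legal
(5,2): flips 1 -> legal
(5,5): flips 1 -> legal
(6,1): no bracket -> illegal
(6,4): no bracket -> illegal
(7,1): flips 1 -> legal
(7,4): no bracket -> illegal
W mobility = 10

Answer: B=11 W=10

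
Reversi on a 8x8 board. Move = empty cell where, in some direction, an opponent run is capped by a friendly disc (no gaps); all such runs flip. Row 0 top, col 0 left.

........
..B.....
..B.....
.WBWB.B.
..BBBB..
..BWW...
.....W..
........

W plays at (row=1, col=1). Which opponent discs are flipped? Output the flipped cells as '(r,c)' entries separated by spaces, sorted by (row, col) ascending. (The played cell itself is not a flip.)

Dir NW: first cell '.' (not opp) -> no flip
Dir N: first cell '.' (not opp) -> no flip
Dir NE: first cell '.' (not opp) -> no flip
Dir W: first cell '.' (not opp) -> no flip
Dir E: opp run (1,2), next='.' -> no flip
Dir SW: first cell '.' (not opp) -> no flip
Dir S: first cell '.' (not opp) -> no flip
Dir SE: opp run (2,2) capped by W -> flip

Answer: (2,2)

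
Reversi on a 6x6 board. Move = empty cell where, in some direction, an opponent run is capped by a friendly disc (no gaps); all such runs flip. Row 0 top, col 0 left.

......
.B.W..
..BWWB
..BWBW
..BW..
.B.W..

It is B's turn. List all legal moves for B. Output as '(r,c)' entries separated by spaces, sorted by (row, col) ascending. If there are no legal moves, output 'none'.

Answer: (0,4) (1,2) (1,4) (1,5) (4,4) (4,5) (5,2) (5,4)

Derivation:
(0,2): no bracket -> illegal
(0,3): no bracket -> illegal
(0,4): flips 1 -> legal
(1,2): flips 1 -> legal
(1,4): flips 2 -> legal
(1,5): flips 2 -> legal
(4,4): flips 2 -> legal
(4,5): flips 1 -> legal
(5,2): flips 1 -> legal
(5,4): flips 1 -> legal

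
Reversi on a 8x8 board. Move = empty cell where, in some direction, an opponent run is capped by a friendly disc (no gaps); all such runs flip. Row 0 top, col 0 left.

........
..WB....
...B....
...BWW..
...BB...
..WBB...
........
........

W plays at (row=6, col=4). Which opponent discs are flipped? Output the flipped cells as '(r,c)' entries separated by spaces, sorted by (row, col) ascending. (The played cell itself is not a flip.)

Dir NW: opp run (5,3), next='.' -> no flip
Dir N: opp run (5,4) (4,4) capped by W -> flip
Dir NE: first cell '.' (not opp) -> no flip
Dir W: first cell '.' (not opp) -> no flip
Dir E: first cell '.' (not opp) -> no flip
Dir SW: first cell '.' (not opp) -> no flip
Dir S: first cell '.' (not opp) -> no flip
Dir SE: first cell '.' (not opp) -> no flip

Answer: (4,4) (5,4)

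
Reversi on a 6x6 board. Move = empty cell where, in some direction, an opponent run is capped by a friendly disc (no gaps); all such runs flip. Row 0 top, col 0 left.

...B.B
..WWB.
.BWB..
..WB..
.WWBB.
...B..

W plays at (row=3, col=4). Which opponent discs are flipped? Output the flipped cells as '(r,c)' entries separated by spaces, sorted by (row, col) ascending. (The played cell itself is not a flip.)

Dir NW: opp run (2,3) capped by W -> flip
Dir N: first cell '.' (not opp) -> no flip
Dir NE: first cell '.' (not opp) -> no flip
Dir W: opp run (3,3) capped by W -> flip
Dir E: first cell '.' (not opp) -> no flip
Dir SW: opp run (4,3), next='.' -> no flip
Dir S: opp run (4,4), next='.' -> no flip
Dir SE: first cell '.' (not opp) -> no flip

Answer: (2,3) (3,3)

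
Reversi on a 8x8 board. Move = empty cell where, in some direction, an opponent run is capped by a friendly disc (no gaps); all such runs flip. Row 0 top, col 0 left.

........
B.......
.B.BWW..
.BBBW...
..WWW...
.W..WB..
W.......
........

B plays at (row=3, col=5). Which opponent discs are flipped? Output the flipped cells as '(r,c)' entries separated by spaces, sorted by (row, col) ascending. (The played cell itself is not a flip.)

Answer: (3,4)

Derivation:
Dir NW: opp run (2,4), next='.' -> no flip
Dir N: opp run (2,5), next='.' -> no flip
Dir NE: first cell '.' (not opp) -> no flip
Dir W: opp run (3,4) capped by B -> flip
Dir E: first cell '.' (not opp) -> no flip
Dir SW: opp run (4,4), next='.' -> no flip
Dir S: first cell '.' (not opp) -> no flip
Dir SE: first cell '.' (not opp) -> no flip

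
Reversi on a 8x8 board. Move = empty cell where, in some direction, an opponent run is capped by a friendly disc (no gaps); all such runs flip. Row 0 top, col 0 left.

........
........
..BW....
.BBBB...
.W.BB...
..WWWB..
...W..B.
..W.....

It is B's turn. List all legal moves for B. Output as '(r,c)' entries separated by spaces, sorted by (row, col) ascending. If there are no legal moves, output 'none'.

Answer: (1,2) (1,3) (1,4) (2,4) (5,0) (5,1) (6,1) (6,2) (6,4) (6,5) (7,3)

Derivation:
(1,2): flips 1 -> legal
(1,3): flips 1 -> legal
(1,4): flips 1 -> legal
(2,4): flips 1 -> legal
(3,0): no bracket -> illegal
(4,0): no bracket -> illegal
(4,2): no bracket -> illegal
(4,5): no bracket -> illegal
(5,0): flips 1 -> legal
(5,1): flips 4 -> legal
(6,1): flips 1 -> legal
(6,2): flips 1 -> legal
(6,4): flips 1 -> legal
(6,5): flips 1 -> legal
(7,1): no bracket -> illegal
(7,3): flips 2 -> legal
(7,4): no bracket -> illegal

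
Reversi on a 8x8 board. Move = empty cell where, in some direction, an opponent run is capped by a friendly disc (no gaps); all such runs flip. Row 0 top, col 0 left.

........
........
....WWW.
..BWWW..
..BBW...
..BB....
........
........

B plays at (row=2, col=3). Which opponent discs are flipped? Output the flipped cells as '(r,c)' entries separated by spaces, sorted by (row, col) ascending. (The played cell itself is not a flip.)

Answer: (3,3)

Derivation:
Dir NW: first cell '.' (not opp) -> no flip
Dir N: first cell '.' (not opp) -> no flip
Dir NE: first cell '.' (not opp) -> no flip
Dir W: first cell '.' (not opp) -> no flip
Dir E: opp run (2,4) (2,5) (2,6), next='.' -> no flip
Dir SW: first cell 'B' (not opp) -> no flip
Dir S: opp run (3,3) capped by B -> flip
Dir SE: opp run (3,4), next='.' -> no flip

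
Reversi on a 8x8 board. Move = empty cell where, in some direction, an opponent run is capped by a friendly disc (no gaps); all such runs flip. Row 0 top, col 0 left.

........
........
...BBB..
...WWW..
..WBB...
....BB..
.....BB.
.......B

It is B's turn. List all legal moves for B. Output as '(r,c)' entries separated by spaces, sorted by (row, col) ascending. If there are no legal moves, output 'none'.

(2,2): flips 1 -> legal
(2,6): flips 1 -> legal
(3,1): no bracket -> illegal
(3,2): no bracket -> illegal
(3,6): no bracket -> illegal
(4,1): flips 1 -> legal
(4,5): flips 2 -> legal
(4,6): flips 1 -> legal
(5,1): flips 2 -> legal
(5,2): no bracket -> illegal
(5,3): no bracket -> illegal

Answer: (2,2) (2,6) (4,1) (4,5) (4,6) (5,1)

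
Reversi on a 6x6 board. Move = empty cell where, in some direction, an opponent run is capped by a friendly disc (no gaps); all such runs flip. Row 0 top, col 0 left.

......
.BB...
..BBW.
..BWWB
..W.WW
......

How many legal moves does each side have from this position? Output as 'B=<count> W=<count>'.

-- B to move --
(1,3): flips 1 -> legal
(1,4): no bracket -> illegal
(1,5): no bracket -> illegal
(2,5): flips 1 -> legal
(3,1): no bracket -> illegal
(4,1): no bracket -> illegal
(4,3): flips 1 -> legal
(5,1): no bracket -> illegal
(5,2): flips 1 -> legal
(5,3): flips 1 -> legal
(5,4): no bracket -> illegal
(5,5): flips 3 -> legal
B mobility = 6
-- W to move --
(0,0): flips 2 -> legal
(0,1): flips 2 -> legal
(0,2): flips 3 -> legal
(0,3): no bracket -> illegal
(1,0): no bracket -> illegal
(1,3): flips 1 -> legal
(1,4): no bracket -> illegal
(2,0): no bracket -> illegal
(2,1): flips 2 -> legal
(2,5): flips 1 -> legal
(3,1): flips 1 -> legal
(4,1): no bracket -> illegal
(4,3): no bracket -> illegal
W mobility = 7

Answer: B=6 W=7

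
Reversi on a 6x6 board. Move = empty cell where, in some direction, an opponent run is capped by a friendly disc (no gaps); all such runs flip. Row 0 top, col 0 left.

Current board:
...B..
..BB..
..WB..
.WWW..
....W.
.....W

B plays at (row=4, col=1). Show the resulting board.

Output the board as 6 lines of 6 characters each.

Place B at (4,1); scan 8 dirs for brackets.
Dir NW: first cell '.' (not opp) -> no flip
Dir N: opp run (3,1), next='.' -> no flip
Dir NE: opp run (3,2) capped by B -> flip
Dir W: first cell '.' (not opp) -> no flip
Dir E: first cell '.' (not opp) -> no flip
Dir SW: first cell '.' (not opp) -> no flip
Dir S: first cell '.' (not opp) -> no flip
Dir SE: first cell '.' (not opp) -> no flip
All flips: (3,2)

Answer: ...B..
..BB..
..WB..
.WBW..
.B..W.
.....W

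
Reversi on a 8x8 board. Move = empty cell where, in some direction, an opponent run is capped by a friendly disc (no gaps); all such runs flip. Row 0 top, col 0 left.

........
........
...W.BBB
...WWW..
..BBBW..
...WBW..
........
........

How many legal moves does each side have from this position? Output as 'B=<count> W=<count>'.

Answer: B=12 W=9

Derivation:
-- B to move --
(1,2): no bracket -> illegal
(1,3): flips 2 -> legal
(1,4): no bracket -> illegal
(2,2): flips 1 -> legal
(2,4): flips 2 -> legal
(3,2): no bracket -> illegal
(3,6): flips 1 -> legal
(4,6): flips 1 -> legal
(5,2): flips 1 -> legal
(5,6): flips 1 -> legal
(6,2): flips 1 -> legal
(6,3): flips 1 -> legal
(6,4): flips 1 -> legal
(6,5): flips 3 -> legal
(6,6): flips 1 -> legal
B mobility = 12
-- W to move --
(1,4): no bracket -> illegal
(1,5): flips 1 -> legal
(1,6): flips 1 -> legal
(1,7): flips 1 -> legal
(2,4): no bracket -> illegal
(3,1): flips 1 -> legal
(3,2): no bracket -> illegal
(3,6): no bracket -> illegal
(3,7): no bracket -> illegal
(4,1): flips 3 -> legal
(5,1): flips 1 -> legal
(5,2): flips 1 -> legal
(6,3): flips 1 -> legal
(6,4): flips 2 -> legal
(6,5): no bracket -> illegal
W mobility = 9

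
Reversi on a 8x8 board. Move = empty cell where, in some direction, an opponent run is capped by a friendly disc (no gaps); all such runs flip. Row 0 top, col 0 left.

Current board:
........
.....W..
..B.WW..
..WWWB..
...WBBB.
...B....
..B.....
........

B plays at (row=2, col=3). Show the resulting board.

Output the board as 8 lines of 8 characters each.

Answer: ........
.....W..
..BBWW..
..WBBB..
...BBBB.
...B....
..B.....
........

Derivation:
Place B at (2,3); scan 8 dirs for brackets.
Dir NW: first cell '.' (not opp) -> no flip
Dir N: first cell '.' (not opp) -> no flip
Dir NE: first cell '.' (not opp) -> no flip
Dir W: first cell 'B' (not opp) -> no flip
Dir E: opp run (2,4) (2,5), next='.' -> no flip
Dir SW: opp run (3,2), next='.' -> no flip
Dir S: opp run (3,3) (4,3) capped by B -> flip
Dir SE: opp run (3,4) capped by B -> flip
All flips: (3,3) (3,4) (4,3)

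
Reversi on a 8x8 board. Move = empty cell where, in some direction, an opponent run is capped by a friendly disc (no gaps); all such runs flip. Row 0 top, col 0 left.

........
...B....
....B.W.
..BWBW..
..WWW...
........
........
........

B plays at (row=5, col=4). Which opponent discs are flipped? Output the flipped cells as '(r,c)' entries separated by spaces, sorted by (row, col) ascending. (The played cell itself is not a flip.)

Answer: (4,3) (4,4)

Derivation:
Dir NW: opp run (4,3) capped by B -> flip
Dir N: opp run (4,4) capped by B -> flip
Dir NE: first cell '.' (not opp) -> no flip
Dir W: first cell '.' (not opp) -> no flip
Dir E: first cell '.' (not opp) -> no flip
Dir SW: first cell '.' (not opp) -> no flip
Dir S: first cell '.' (not opp) -> no flip
Dir SE: first cell '.' (not opp) -> no flip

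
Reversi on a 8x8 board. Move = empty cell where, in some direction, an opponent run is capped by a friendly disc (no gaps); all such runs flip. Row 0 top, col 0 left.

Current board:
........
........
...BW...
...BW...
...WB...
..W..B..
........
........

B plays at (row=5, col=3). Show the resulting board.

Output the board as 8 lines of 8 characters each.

Place B at (5,3); scan 8 dirs for brackets.
Dir NW: first cell '.' (not opp) -> no flip
Dir N: opp run (4,3) capped by B -> flip
Dir NE: first cell 'B' (not opp) -> no flip
Dir W: opp run (5,2), next='.' -> no flip
Dir E: first cell '.' (not opp) -> no flip
Dir SW: first cell '.' (not opp) -> no flip
Dir S: first cell '.' (not opp) -> no flip
Dir SE: first cell '.' (not opp) -> no flip
All flips: (4,3)

Answer: ........
........
...BW...
...BW...
...BB...
..WB.B..
........
........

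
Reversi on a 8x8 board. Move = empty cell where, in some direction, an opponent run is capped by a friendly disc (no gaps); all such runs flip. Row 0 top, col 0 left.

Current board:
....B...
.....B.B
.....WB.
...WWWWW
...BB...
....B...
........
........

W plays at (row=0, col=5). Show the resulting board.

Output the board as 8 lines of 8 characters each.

Place W at (0,5); scan 8 dirs for brackets.
Dir NW: edge -> no flip
Dir N: edge -> no flip
Dir NE: edge -> no flip
Dir W: opp run (0,4), next='.' -> no flip
Dir E: first cell '.' (not opp) -> no flip
Dir SW: first cell '.' (not opp) -> no flip
Dir S: opp run (1,5) capped by W -> flip
Dir SE: first cell '.' (not opp) -> no flip
All flips: (1,5)

Answer: ....BW..
.....W.B
.....WB.
...WWWWW
...BB...
....B...
........
........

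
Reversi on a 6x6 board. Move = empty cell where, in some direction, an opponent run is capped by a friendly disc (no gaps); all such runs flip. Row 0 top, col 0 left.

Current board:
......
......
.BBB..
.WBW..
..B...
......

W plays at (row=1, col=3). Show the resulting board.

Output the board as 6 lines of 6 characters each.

Answer: ......
...W..
.BWW..
.WBW..
..B...
......

Derivation:
Place W at (1,3); scan 8 dirs for brackets.
Dir NW: first cell '.' (not opp) -> no flip
Dir N: first cell '.' (not opp) -> no flip
Dir NE: first cell '.' (not opp) -> no flip
Dir W: first cell '.' (not opp) -> no flip
Dir E: first cell '.' (not opp) -> no flip
Dir SW: opp run (2,2) capped by W -> flip
Dir S: opp run (2,3) capped by W -> flip
Dir SE: first cell '.' (not opp) -> no flip
All flips: (2,2) (2,3)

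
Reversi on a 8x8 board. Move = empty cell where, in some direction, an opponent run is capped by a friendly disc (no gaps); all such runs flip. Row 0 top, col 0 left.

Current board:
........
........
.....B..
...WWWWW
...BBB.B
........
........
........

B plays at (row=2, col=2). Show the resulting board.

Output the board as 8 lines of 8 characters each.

Place B at (2,2); scan 8 dirs for brackets.
Dir NW: first cell '.' (not opp) -> no flip
Dir N: first cell '.' (not opp) -> no flip
Dir NE: first cell '.' (not opp) -> no flip
Dir W: first cell '.' (not opp) -> no flip
Dir E: first cell '.' (not opp) -> no flip
Dir SW: first cell '.' (not opp) -> no flip
Dir S: first cell '.' (not opp) -> no flip
Dir SE: opp run (3,3) capped by B -> flip
All flips: (3,3)

Answer: ........
........
..B..B..
...BWWWW
...BBB.B
........
........
........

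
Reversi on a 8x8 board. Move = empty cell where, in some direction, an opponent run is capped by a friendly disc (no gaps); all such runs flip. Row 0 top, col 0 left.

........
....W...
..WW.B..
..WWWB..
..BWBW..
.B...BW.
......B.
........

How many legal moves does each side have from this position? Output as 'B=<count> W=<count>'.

Answer: B=8 W=10

Derivation:
-- B to move --
(0,3): flips 1 -> legal
(0,4): no bracket -> illegal
(0,5): no bracket -> illegal
(1,1): flips 2 -> legal
(1,2): flips 2 -> legal
(1,3): no bracket -> illegal
(1,5): no bracket -> illegal
(2,1): no bracket -> illegal
(2,4): flips 2 -> legal
(3,1): flips 3 -> legal
(3,6): no bracket -> illegal
(4,1): no bracket -> illegal
(4,6): flips 2 -> legal
(4,7): no bracket -> illegal
(5,2): flips 2 -> legal
(5,3): no bracket -> illegal
(5,4): no bracket -> illegal
(5,7): flips 1 -> legal
(6,5): no bracket -> illegal
(6,7): no bracket -> illegal
B mobility = 8
-- W to move --
(1,5): flips 2 -> legal
(1,6): flips 1 -> legal
(2,4): no bracket -> illegal
(2,6): no bracket -> illegal
(3,1): no bracket -> illegal
(3,6): flips 2 -> legal
(4,0): no bracket -> illegal
(4,1): flips 1 -> legal
(4,6): no bracket -> illegal
(5,0): no bracket -> illegal
(5,2): flips 1 -> legal
(5,3): no bracket -> illegal
(5,4): flips 2 -> legal
(5,7): no bracket -> illegal
(6,0): flips 2 -> legal
(6,1): no bracket -> illegal
(6,2): no bracket -> illegal
(6,4): no bracket -> illegal
(6,5): flips 1 -> legal
(6,7): no bracket -> illegal
(7,5): no bracket -> illegal
(7,6): flips 1 -> legal
(7,7): flips 3 -> legal
W mobility = 10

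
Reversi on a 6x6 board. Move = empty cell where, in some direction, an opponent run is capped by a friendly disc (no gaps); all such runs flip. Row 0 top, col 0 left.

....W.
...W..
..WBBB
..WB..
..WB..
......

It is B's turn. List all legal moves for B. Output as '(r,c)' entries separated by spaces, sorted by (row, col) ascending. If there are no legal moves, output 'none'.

(0,2): flips 1 -> legal
(0,3): flips 1 -> legal
(0,5): no bracket -> illegal
(1,1): flips 1 -> legal
(1,2): no bracket -> illegal
(1,4): no bracket -> illegal
(1,5): no bracket -> illegal
(2,1): flips 2 -> legal
(3,1): flips 1 -> legal
(4,1): flips 2 -> legal
(5,1): flips 1 -> legal
(5,2): no bracket -> illegal
(5,3): no bracket -> illegal

Answer: (0,2) (0,3) (1,1) (2,1) (3,1) (4,1) (5,1)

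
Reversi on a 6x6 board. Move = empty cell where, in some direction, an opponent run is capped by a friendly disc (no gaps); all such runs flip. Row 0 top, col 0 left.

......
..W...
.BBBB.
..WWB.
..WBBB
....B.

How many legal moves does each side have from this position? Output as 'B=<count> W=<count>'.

Answer: B=7 W=9

Derivation:
-- B to move --
(0,1): flips 1 -> legal
(0,2): flips 1 -> legal
(0,3): flips 1 -> legal
(1,1): no bracket -> illegal
(1,3): no bracket -> illegal
(3,1): flips 2 -> legal
(4,1): flips 2 -> legal
(5,1): flips 2 -> legal
(5,2): flips 2 -> legal
(5,3): no bracket -> illegal
B mobility = 7
-- W to move --
(1,0): flips 1 -> legal
(1,1): flips 1 -> legal
(1,3): flips 1 -> legal
(1,4): flips 1 -> legal
(1,5): flips 1 -> legal
(2,0): no bracket -> illegal
(2,5): no bracket -> illegal
(3,0): flips 1 -> legal
(3,1): no bracket -> illegal
(3,5): flips 1 -> legal
(5,2): no bracket -> illegal
(5,3): flips 1 -> legal
(5,5): flips 1 -> legal
W mobility = 9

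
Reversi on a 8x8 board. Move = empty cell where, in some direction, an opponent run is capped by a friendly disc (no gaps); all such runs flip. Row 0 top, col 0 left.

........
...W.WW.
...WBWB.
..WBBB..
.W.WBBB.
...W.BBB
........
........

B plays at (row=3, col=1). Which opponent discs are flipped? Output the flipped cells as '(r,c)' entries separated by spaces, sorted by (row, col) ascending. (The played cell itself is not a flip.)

Answer: (3,2)

Derivation:
Dir NW: first cell '.' (not opp) -> no flip
Dir N: first cell '.' (not opp) -> no flip
Dir NE: first cell '.' (not opp) -> no flip
Dir W: first cell '.' (not opp) -> no flip
Dir E: opp run (3,2) capped by B -> flip
Dir SW: first cell '.' (not opp) -> no flip
Dir S: opp run (4,1), next='.' -> no flip
Dir SE: first cell '.' (not opp) -> no flip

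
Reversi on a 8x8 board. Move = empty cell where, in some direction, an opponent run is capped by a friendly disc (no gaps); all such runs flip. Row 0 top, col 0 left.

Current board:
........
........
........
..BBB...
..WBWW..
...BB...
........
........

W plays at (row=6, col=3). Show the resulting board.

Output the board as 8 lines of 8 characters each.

Answer: ........
........
........
..BBB...
..WBWW..
...BW...
...W....
........

Derivation:
Place W at (6,3); scan 8 dirs for brackets.
Dir NW: first cell '.' (not opp) -> no flip
Dir N: opp run (5,3) (4,3) (3,3), next='.' -> no flip
Dir NE: opp run (5,4) capped by W -> flip
Dir W: first cell '.' (not opp) -> no flip
Dir E: first cell '.' (not opp) -> no flip
Dir SW: first cell '.' (not opp) -> no flip
Dir S: first cell '.' (not opp) -> no flip
Dir SE: first cell '.' (not opp) -> no flip
All flips: (5,4)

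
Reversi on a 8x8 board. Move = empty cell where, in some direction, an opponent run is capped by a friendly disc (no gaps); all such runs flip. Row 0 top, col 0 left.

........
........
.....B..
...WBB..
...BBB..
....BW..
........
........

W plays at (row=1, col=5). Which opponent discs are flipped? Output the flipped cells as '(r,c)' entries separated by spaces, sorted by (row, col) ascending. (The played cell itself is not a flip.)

Answer: (2,5) (3,5) (4,5)

Derivation:
Dir NW: first cell '.' (not opp) -> no flip
Dir N: first cell '.' (not opp) -> no flip
Dir NE: first cell '.' (not opp) -> no flip
Dir W: first cell '.' (not opp) -> no flip
Dir E: first cell '.' (not opp) -> no flip
Dir SW: first cell '.' (not opp) -> no flip
Dir S: opp run (2,5) (3,5) (4,5) capped by W -> flip
Dir SE: first cell '.' (not opp) -> no flip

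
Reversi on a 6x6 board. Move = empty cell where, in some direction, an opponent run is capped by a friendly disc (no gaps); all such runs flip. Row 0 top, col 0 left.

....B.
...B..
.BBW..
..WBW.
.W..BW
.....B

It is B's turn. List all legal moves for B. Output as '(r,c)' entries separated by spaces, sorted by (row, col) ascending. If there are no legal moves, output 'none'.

Answer: (2,4) (3,1) (3,5) (4,2) (4,3)

Derivation:
(1,2): no bracket -> illegal
(1,4): no bracket -> illegal
(2,4): flips 2 -> legal
(2,5): no bracket -> illegal
(3,0): no bracket -> illegal
(3,1): flips 1 -> legal
(3,5): flips 2 -> legal
(4,0): no bracket -> illegal
(4,2): flips 1 -> legal
(4,3): flips 1 -> legal
(5,0): no bracket -> illegal
(5,1): no bracket -> illegal
(5,2): no bracket -> illegal
(5,4): no bracket -> illegal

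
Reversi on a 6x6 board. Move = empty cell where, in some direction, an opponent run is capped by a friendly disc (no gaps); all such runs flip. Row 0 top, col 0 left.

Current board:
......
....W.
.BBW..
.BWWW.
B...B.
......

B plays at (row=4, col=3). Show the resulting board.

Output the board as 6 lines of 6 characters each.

Answer: ......
....W.
.BBW..
.BBWW.
B..BB.
......

Derivation:
Place B at (4,3); scan 8 dirs for brackets.
Dir NW: opp run (3,2) capped by B -> flip
Dir N: opp run (3,3) (2,3), next='.' -> no flip
Dir NE: opp run (3,4), next='.' -> no flip
Dir W: first cell '.' (not opp) -> no flip
Dir E: first cell 'B' (not opp) -> no flip
Dir SW: first cell '.' (not opp) -> no flip
Dir S: first cell '.' (not opp) -> no flip
Dir SE: first cell '.' (not opp) -> no flip
All flips: (3,2)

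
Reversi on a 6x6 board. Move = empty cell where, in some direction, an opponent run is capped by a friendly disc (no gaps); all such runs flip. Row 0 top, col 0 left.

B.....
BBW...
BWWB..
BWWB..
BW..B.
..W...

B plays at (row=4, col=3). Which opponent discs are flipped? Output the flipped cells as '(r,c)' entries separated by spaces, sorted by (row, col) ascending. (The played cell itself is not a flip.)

Answer: (2,1) (3,2)

Derivation:
Dir NW: opp run (3,2) (2,1) capped by B -> flip
Dir N: first cell 'B' (not opp) -> no flip
Dir NE: first cell '.' (not opp) -> no flip
Dir W: first cell '.' (not opp) -> no flip
Dir E: first cell 'B' (not opp) -> no flip
Dir SW: opp run (5,2), next=edge -> no flip
Dir S: first cell '.' (not opp) -> no flip
Dir SE: first cell '.' (not opp) -> no flip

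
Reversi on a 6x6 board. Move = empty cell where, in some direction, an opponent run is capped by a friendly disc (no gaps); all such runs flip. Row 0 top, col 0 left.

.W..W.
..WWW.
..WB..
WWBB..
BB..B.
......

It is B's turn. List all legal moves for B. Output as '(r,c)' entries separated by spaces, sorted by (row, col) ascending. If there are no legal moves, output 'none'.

Answer: (0,2) (0,3) (0,5) (1,1) (2,0) (2,1)

Derivation:
(0,0): no bracket -> illegal
(0,2): flips 2 -> legal
(0,3): flips 1 -> legal
(0,5): flips 1 -> legal
(1,0): no bracket -> illegal
(1,1): flips 1 -> legal
(1,5): no bracket -> illegal
(2,0): flips 1 -> legal
(2,1): flips 2 -> legal
(2,4): no bracket -> illegal
(2,5): no bracket -> illegal
(4,2): no bracket -> illegal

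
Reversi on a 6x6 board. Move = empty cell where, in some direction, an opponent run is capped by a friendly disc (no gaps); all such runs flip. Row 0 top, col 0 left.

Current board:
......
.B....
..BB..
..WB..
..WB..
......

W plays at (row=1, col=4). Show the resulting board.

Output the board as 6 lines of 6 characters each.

Answer: ......
.B..W.
..BW..
..WB..
..WB..
......

Derivation:
Place W at (1,4); scan 8 dirs for brackets.
Dir NW: first cell '.' (not opp) -> no flip
Dir N: first cell '.' (not opp) -> no flip
Dir NE: first cell '.' (not opp) -> no flip
Dir W: first cell '.' (not opp) -> no flip
Dir E: first cell '.' (not opp) -> no flip
Dir SW: opp run (2,3) capped by W -> flip
Dir S: first cell '.' (not opp) -> no flip
Dir SE: first cell '.' (not opp) -> no flip
All flips: (2,3)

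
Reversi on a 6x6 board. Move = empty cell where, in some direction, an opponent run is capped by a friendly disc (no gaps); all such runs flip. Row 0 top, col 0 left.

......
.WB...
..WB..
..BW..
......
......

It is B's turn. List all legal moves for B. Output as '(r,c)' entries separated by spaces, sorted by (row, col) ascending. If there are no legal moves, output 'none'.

(0,0): no bracket -> illegal
(0,1): no bracket -> illegal
(0,2): no bracket -> illegal
(1,0): flips 1 -> legal
(1,3): no bracket -> illegal
(2,0): no bracket -> illegal
(2,1): flips 1 -> legal
(2,4): no bracket -> illegal
(3,1): no bracket -> illegal
(3,4): flips 1 -> legal
(4,2): no bracket -> illegal
(4,3): flips 1 -> legal
(4,4): no bracket -> illegal

Answer: (1,0) (2,1) (3,4) (4,3)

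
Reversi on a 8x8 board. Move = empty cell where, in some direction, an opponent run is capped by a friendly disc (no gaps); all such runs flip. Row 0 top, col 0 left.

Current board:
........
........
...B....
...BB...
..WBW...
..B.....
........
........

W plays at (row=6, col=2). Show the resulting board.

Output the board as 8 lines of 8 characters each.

Place W at (6,2); scan 8 dirs for brackets.
Dir NW: first cell '.' (not opp) -> no flip
Dir N: opp run (5,2) capped by W -> flip
Dir NE: first cell '.' (not opp) -> no flip
Dir W: first cell '.' (not opp) -> no flip
Dir E: first cell '.' (not opp) -> no flip
Dir SW: first cell '.' (not opp) -> no flip
Dir S: first cell '.' (not opp) -> no flip
Dir SE: first cell '.' (not opp) -> no flip
All flips: (5,2)

Answer: ........
........
...B....
...BB...
..WBW...
..W.....
..W.....
........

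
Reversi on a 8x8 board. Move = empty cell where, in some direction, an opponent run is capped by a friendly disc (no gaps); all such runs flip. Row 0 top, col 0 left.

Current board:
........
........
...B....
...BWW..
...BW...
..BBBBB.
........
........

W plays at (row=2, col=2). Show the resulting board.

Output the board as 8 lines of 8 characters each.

Place W at (2,2); scan 8 dirs for brackets.
Dir NW: first cell '.' (not opp) -> no flip
Dir N: first cell '.' (not opp) -> no flip
Dir NE: first cell '.' (not opp) -> no flip
Dir W: first cell '.' (not opp) -> no flip
Dir E: opp run (2,3), next='.' -> no flip
Dir SW: first cell '.' (not opp) -> no flip
Dir S: first cell '.' (not opp) -> no flip
Dir SE: opp run (3,3) capped by W -> flip
All flips: (3,3)

Answer: ........
........
..WB....
...WWW..
...BW...
..BBBBB.
........
........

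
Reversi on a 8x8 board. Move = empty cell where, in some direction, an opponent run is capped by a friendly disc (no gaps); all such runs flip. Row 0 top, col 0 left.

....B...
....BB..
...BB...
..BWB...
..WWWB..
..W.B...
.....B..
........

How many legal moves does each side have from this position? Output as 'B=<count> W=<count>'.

Answer: B=5 W=10

Derivation:
-- B to move --
(2,2): no bracket -> illegal
(3,1): no bracket -> illegal
(3,5): no bracket -> illegal
(4,1): flips 3 -> legal
(5,1): flips 2 -> legal
(5,3): flips 2 -> legal
(5,5): no bracket -> illegal
(6,1): flips 2 -> legal
(6,2): flips 2 -> legal
(6,3): no bracket -> illegal
B mobility = 5
-- W to move --
(0,3): no bracket -> illegal
(0,5): no bracket -> illegal
(0,6): flips 2 -> legal
(1,2): no bracket -> illegal
(1,3): flips 1 -> legal
(1,6): no bracket -> illegal
(2,1): flips 1 -> legal
(2,2): flips 1 -> legal
(2,5): flips 1 -> legal
(2,6): no bracket -> illegal
(3,1): flips 1 -> legal
(3,5): flips 1 -> legal
(3,6): no bracket -> illegal
(4,1): no bracket -> illegal
(4,6): flips 1 -> legal
(5,3): no bracket -> illegal
(5,5): no bracket -> illegal
(5,6): no bracket -> illegal
(6,3): no bracket -> illegal
(6,4): flips 1 -> legal
(6,6): no bracket -> illegal
(7,4): no bracket -> illegal
(7,5): no bracket -> illegal
(7,6): flips 2 -> legal
W mobility = 10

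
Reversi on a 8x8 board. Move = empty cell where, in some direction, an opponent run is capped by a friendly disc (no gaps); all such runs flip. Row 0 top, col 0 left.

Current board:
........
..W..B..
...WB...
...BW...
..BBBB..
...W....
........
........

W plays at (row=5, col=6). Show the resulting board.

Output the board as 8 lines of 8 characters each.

Answer: ........
..W..B..
...WB...
...BW...
..BBBW..
...W..W.
........
........

Derivation:
Place W at (5,6); scan 8 dirs for brackets.
Dir NW: opp run (4,5) capped by W -> flip
Dir N: first cell '.' (not opp) -> no flip
Dir NE: first cell '.' (not opp) -> no flip
Dir W: first cell '.' (not opp) -> no flip
Dir E: first cell '.' (not opp) -> no flip
Dir SW: first cell '.' (not opp) -> no flip
Dir S: first cell '.' (not opp) -> no flip
Dir SE: first cell '.' (not opp) -> no flip
All flips: (4,5)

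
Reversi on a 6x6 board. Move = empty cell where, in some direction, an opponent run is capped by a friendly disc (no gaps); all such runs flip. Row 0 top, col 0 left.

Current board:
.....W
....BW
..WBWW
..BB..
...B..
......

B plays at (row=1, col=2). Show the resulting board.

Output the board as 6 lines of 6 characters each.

Answer: .....W
..B.BW
..BBWW
..BB..
...B..
......

Derivation:
Place B at (1,2); scan 8 dirs for brackets.
Dir NW: first cell '.' (not opp) -> no flip
Dir N: first cell '.' (not opp) -> no flip
Dir NE: first cell '.' (not opp) -> no flip
Dir W: first cell '.' (not opp) -> no flip
Dir E: first cell '.' (not opp) -> no flip
Dir SW: first cell '.' (not opp) -> no flip
Dir S: opp run (2,2) capped by B -> flip
Dir SE: first cell 'B' (not opp) -> no flip
All flips: (2,2)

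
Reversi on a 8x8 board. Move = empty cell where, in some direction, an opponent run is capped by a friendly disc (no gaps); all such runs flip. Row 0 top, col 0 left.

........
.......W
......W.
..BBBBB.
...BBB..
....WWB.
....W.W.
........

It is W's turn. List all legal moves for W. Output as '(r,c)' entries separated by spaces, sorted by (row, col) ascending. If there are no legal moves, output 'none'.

(2,1): flips 2 -> legal
(2,2): flips 2 -> legal
(2,3): no bracket -> illegal
(2,4): flips 2 -> legal
(2,5): flips 2 -> legal
(2,7): flips 2 -> legal
(3,1): no bracket -> illegal
(3,7): no bracket -> illegal
(4,1): no bracket -> illegal
(4,2): no bracket -> illegal
(4,6): flips 2 -> legal
(4,7): no bracket -> illegal
(5,2): no bracket -> illegal
(5,3): flips 2 -> legal
(5,7): flips 1 -> legal
(6,5): no bracket -> illegal
(6,7): no bracket -> illegal

Answer: (2,1) (2,2) (2,4) (2,5) (2,7) (4,6) (5,3) (5,7)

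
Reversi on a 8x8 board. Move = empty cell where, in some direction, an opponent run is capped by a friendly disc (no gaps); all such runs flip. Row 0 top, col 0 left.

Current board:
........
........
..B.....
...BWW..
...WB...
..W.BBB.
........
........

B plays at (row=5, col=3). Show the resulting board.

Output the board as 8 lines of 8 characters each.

Answer: ........
........
..B.....
...BWW..
...BB...
..WBBBB.
........
........

Derivation:
Place B at (5,3); scan 8 dirs for brackets.
Dir NW: first cell '.' (not opp) -> no flip
Dir N: opp run (4,3) capped by B -> flip
Dir NE: first cell 'B' (not opp) -> no flip
Dir W: opp run (5,2), next='.' -> no flip
Dir E: first cell 'B' (not opp) -> no flip
Dir SW: first cell '.' (not opp) -> no flip
Dir S: first cell '.' (not opp) -> no flip
Dir SE: first cell '.' (not opp) -> no flip
All flips: (4,3)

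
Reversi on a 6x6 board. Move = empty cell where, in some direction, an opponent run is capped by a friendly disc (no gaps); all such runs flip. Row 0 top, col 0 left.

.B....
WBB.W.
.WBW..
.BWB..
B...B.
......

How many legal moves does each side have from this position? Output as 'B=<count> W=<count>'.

Answer: B=6 W=7

Derivation:
-- B to move --
(0,0): no bracket -> illegal
(0,3): no bracket -> illegal
(0,4): no bracket -> illegal
(0,5): no bracket -> illegal
(1,3): flips 1 -> legal
(1,5): no bracket -> illegal
(2,0): flips 1 -> legal
(2,4): flips 1 -> legal
(2,5): no bracket -> illegal
(3,0): flips 1 -> legal
(3,4): flips 1 -> legal
(4,1): no bracket -> illegal
(4,2): flips 1 -> legal
(4,3): no bracket -> illegal
B mobility = 6
-- W to move --
(0,0): no bracket -> illegal
(0,2): flips 2 -> legal
(0,3): flips 1 -> legal
(1,3): flips 2 -> legal
(2,0): no bracket -> illegal
(2,4): no bracket -> illegal
(3,0): flips 1 -> legal
(3,4): flips 1 -> legal
(3,5): no bracket -> illegal
(4,1): flips 1 -> legal
(4,2): no bracket -> illegal
(4,3): flips 1 -> legal
(4,5): no bracket -> illegal
(5,0): no bracket -> illegal
(5,1): no bracket -> illegal
(5,3): no bracket -> illegal
(5,4): no bracket -> illegal
(5,5): no bracket -> illegal
W mobility = 7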